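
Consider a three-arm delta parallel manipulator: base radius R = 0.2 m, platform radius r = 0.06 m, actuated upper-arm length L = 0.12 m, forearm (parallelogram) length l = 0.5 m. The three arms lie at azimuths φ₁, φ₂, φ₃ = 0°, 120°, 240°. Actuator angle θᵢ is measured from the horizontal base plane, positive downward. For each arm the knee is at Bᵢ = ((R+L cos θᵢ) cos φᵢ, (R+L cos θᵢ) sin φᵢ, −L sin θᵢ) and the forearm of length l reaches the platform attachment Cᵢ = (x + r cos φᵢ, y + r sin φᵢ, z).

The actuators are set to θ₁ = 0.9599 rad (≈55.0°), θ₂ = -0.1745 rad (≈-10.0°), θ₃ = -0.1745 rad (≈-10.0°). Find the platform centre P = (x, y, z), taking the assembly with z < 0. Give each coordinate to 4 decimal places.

φ1=0.0°: virtual centre (0.2088, 0.0000, -0.0983), radius l
φ2=120.0°: virtual centre (-0.1291, 0.2236, 0.0208), radius l
arm 3 at φ=240.0°: (R−r)+L cos θ3 = 0.2582;  centre 3 = (-0.1291, -0.2236, 0.0208)
|centre ₂|²−|centre ₁|² = 0.0138;  |centre ₃|²−|centre ₁|² = 0.0138
plane₁₂: -0.6758x+0.4472y+0.2383z = 0.0138
det = 0.6044;  x = -0.0204+0.3525z,  y = 0.0000+0.0000z
into |P−centre ₁|² = l²: 1.1243z² + 0.0349z + -0.1878 = 0;  Δ = 0.8456;  z = -0.4245 or 0.3934 → z<0 root = -0.4245
x = -0.1701, y = 0.0000

(-0.1701, 0.0000, -0.4245)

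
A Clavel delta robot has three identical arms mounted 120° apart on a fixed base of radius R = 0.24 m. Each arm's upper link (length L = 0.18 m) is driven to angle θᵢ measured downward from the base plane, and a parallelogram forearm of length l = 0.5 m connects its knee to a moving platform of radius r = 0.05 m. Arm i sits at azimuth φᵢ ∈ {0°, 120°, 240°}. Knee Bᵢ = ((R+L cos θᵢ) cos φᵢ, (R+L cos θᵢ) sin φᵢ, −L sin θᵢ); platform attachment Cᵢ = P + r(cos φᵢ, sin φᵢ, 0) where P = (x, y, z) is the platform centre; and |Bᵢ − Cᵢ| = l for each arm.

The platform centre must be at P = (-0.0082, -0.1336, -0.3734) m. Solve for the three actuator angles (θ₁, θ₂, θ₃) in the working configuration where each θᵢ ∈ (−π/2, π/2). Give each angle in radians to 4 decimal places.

θ₁ = 0.3493, θ₂ = 0.7853, θ₃ = -0.3487

φ1=0.0° → target in arm frame (-0.0082, -0.1336)
  A cos θ + B sin θ = C:  0.1982·cos θ + -0.3734·sin θ = 0.0584
  γ=atan2(-0.3734,0.1982)=-1.0828;  ψ=arccos(0.1383)=1.4321;  θ1=γ+ψ≈0.3493
φ2=120.0° → target in arm frame (-0.1116, 0.0739)
  A=0.3016, B=-0.3734, C=(l²−L²−A²−y'²−z²)/(2L)=-0.0507
  √(A²+B²)=0.4800;  θ2 = -0.8914+1.6766 ≈ 0.7853
arm 3 (φ=240.0°): x'=0.1198, y'=0.0597
  e−x'=0.0702;  (l²−L²−(e−x')²−y'²−z²)/2L = 0.1936
  θ3 = atan2(B,A) + arccos(C/0.3799) = -0.3487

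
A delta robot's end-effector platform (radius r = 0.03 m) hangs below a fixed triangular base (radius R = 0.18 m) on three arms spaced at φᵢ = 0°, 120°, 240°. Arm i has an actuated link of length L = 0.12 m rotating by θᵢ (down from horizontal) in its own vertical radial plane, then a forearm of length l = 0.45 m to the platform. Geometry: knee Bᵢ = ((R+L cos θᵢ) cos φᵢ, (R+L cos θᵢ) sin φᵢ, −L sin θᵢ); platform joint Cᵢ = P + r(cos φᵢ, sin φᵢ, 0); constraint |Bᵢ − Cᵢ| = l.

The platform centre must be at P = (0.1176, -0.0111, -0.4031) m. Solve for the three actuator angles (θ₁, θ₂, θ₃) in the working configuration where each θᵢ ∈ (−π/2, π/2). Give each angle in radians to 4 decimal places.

θ₁ = -0.1743, θ₂ = 0.7856, θ₃ = 0.6985

φ1=0.0° → target in arm frame (0.1176, -0.0111)
  A=0.0324, B=-0.4031, C=(l²−L²−A²−y'²−z²)/(2L)=0.1018
  γ=atan2(-0.4031,0.0324)=-1.4906;  ψ=arccos(0.2518)=1.3163;  θ1=γ+ψ≈-0.1743
φ2=120.0° → target in arm frame (-0.0684, -0.0963)
  A cos θ + B sin θ = C:  0.2184·cos θ + -0.4031·sin θ = -0.1307
  θ2 = atan2(B,A) + arccos(C/0.4585) = 0.7856
φ3=240.0° → target in arm frame (-0.0492, 0.1074)
  e−x'=0.1992;  (l²−L²−(e−x')²−y'²−z²)/2L = -0.1067
  θ3 = atan2(B,A) + arccos(C/0.4496) = 0.6985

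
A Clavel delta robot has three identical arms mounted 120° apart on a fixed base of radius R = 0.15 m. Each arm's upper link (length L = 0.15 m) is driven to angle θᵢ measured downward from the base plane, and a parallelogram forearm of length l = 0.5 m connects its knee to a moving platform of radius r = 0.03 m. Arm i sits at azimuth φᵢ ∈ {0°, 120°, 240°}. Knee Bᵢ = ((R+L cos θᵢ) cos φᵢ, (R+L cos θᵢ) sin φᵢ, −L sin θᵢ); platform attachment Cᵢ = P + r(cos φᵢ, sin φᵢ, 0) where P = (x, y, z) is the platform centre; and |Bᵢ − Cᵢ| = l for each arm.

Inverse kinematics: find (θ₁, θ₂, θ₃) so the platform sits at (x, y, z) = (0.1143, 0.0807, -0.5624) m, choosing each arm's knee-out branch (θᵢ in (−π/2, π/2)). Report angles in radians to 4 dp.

arm 1 (φ=0.0°): x'=0.1143, y'=0.0807
  A cos θ + B sin θ = C:  0.0057·cos θ + -0.5624·sin θ = -0.3178
  θ1 = atan2(B,A) + arccos(C/0.5624) = 0.6106
rotate P by −φ2: (0.0127, -0.1393, -0.5624)
  e−x'=0.1073;  (l²−L²−(e−x')²−y'²−z²)/2L = -0.3990
  √(A²+B²)=0.5725;  θ2 = -1.3823+2.3420 ≈ 0.9596
rotate P by −φ3: (-0.1270, 0.0586, -0.5624)
  e−x'=0.2470;  (l²−L²−(e−x')²−y'²−z²)/2L = -0.5109
  γ=atan2(-0.5624,0.2470)=-1.1569;  ψ=arccos(-0.8317)=2.5529;  θ3=γ+ψ≈1.3960

θ₁ = 0.6106, θ₂ = 0.9596, θ₃ = 1.3960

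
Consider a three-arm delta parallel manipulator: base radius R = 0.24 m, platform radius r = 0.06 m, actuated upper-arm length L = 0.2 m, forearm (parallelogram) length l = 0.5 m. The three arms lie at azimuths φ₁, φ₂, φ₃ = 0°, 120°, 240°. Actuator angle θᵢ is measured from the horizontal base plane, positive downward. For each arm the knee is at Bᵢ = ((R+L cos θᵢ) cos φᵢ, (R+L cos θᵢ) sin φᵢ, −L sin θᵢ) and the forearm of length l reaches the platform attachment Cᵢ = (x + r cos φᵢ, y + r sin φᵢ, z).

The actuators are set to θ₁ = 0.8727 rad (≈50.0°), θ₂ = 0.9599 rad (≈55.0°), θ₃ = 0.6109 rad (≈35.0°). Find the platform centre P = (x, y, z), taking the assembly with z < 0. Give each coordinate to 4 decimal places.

(-0.0170, -0.0621, -0.5276)

φ1=0.0°: virtual centre (0.3086, 0.0000, -0.1532), radius l
centre 2 = (0.2947·cos120.0°, 0.2947·sin120.0°, -0.1638) = (-0.1474, 0.2552, -0.1638)
φ3=240.0°: virtual centre (-0.1719, -0.2978, -0.1147), radius l
|centre ₂|²−|centre ₁|² = -0.0050;  |centre ₃|²−|centre ₁|² = 0.0127
linear system: -0.9118x+0.5105y = -0.0050−-0.0212z; -0.9609x+-0.5955y = 0.0127−0.0770z
Cramer: x(z) = -0.0034+0.0258z;  y(z) = -0.0158+0.0877z
sphere 1 gives Az²+Bz+C=0 with A=1.0083, B=0.2876, C=-0.1290;  B²−4AC=0.6028;  roots -0.5276, 0.2424;  negative root z = -0.5276
x = -0.0170, y = -0.0621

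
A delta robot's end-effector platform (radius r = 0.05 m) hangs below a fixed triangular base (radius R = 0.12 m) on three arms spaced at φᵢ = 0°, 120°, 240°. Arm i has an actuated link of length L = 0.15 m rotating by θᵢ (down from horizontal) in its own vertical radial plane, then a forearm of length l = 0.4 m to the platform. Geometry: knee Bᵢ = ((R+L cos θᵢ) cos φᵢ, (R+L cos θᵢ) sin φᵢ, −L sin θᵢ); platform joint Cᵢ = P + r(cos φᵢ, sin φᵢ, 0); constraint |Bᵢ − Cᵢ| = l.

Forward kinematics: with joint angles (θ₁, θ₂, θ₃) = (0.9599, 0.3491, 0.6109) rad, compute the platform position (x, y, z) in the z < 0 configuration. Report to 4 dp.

φ1=0.0°: virtual centre (0.1560, 0.0000, -0.1229), radius l
arm 2 at φ=120.0°: e+L cos θ2 = 0.2110;  O2 = (-0.1055, 0.1827, -0.0513)
φ3=240.0°: virtual centre (-0.0964, -0.1670, -0.0860), radius l
eliminate P² terms by subtracting sphere 1 from 2 and 3
plane₁₂: -0.5230x+0.3654y+0.1431z = 0.0077
det = 0.3592;  x = -0.0124+0.2080z,  y = 0.0033+-0.0939z
into |P−O₁|² = l²: 1.0521z² + 0.1750z + -0.1165 = 0;  Δ = 0.5210;  z = -0.4262 or 0.2598 → z<0 root = -0.4262
x = -0.1011, y = 0.0433

(-0.1011, 0.0433, -0.4262)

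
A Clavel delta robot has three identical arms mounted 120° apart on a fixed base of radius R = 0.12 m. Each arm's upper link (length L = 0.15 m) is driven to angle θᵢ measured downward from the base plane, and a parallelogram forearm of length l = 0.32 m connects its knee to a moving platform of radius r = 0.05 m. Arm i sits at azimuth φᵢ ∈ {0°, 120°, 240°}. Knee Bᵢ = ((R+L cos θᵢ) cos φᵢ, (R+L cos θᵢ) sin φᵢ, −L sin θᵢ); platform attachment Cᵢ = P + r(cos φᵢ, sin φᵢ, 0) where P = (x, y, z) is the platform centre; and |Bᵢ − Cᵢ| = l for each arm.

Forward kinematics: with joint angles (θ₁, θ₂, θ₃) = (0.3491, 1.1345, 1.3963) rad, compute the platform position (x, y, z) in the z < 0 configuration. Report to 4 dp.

arm 1 at φ=0.0°: (R−r)+L cos θ1 = 0.2110;  S1 = (0.2110, 0.0000, -0.0513)
φ2=120.0°: virtual centre (-0.0667, 0.1155, -0.1359), radius l
S3 = (0.0960·cos240.0°, 0.0960·sin240.0°, -0.1477) = (-0.0480, -0.0832, -0.1477)
subtract pairs → two planes through P
plane₁₂: -0.5553x+0.2310y+-0.1693z = -0.0109
det = 0.2120;  x = 0.0260+-0.3429z,  y = 0.0156+-0.0915z
sphere 1 gives Az²+Bz+C=0 with A=1.1260, B=0.2266, C=-0.0653;  B²−4AC=0.3456;  roots -0.3617, 0.1604;  negative root z = -0.3617
x = 0.1501, y = 0.0487

(0.1501, 0.0487, -0.3617)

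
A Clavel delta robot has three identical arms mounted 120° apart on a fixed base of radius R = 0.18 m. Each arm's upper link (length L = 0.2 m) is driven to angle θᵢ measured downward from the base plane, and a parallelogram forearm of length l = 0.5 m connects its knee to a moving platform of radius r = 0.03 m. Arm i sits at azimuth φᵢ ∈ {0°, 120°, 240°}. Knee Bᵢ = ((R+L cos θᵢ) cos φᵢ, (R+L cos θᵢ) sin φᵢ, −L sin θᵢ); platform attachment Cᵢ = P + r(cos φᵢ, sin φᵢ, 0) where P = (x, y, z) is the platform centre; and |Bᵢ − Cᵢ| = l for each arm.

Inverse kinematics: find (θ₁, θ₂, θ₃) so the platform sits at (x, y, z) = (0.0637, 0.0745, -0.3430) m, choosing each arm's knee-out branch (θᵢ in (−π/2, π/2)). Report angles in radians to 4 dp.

φ1=0.0° → target in arm frame (0.0637, 0.0745)
  A=0.0863, B=-0.3430, C=(l²−L²−A²−y'²−z²)/(2L)=0.1984
  √(A²+B²)=0.3537;  θ1 = -1.3243+0.9753 ≈ -0.3490
rotate P by −φ2: (0.0327, -0.0924, -0.3430)
  e−x'=0.1173;  (l²−L²−(e−x')²−y'²−z²)/2L = 0.1751
  θ2 = atan2(B,A) + arccos(C/0.3625) = -0.1745
rotate P by −φ3: (-0.0964, 0.0179, -0.3430)
  A cos θ + B sin θ = C:  0.2464·cos θ + -0.3430·sin θ = 0.0783
  γ=atan2(-0.3430,0.2464)=-0.9479;  ψ=arccos(0.1855)=1.3842;  θ3=γ+ψ≈0.4363

θ₁ = -0.3490, θ₂ = -0.1745, θ₃ = 0.4363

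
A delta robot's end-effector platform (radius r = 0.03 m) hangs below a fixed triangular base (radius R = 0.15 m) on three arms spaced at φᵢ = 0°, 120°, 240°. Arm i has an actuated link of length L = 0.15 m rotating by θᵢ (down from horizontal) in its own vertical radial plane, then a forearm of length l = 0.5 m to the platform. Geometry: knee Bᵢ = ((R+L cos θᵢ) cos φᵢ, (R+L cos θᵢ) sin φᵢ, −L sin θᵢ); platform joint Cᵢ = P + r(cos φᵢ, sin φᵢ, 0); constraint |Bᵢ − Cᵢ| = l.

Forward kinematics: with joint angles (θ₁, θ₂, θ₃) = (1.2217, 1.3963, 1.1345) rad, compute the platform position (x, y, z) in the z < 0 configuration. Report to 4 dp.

(0.0079, -0.0415, -0.6117)

φ1=0.0°: virtual centre (0.1713, 0.0000, -0.1410), radius l
φ2=120.0°: virtual centre (-0.0730, 0.1265, -0.1477), radius l
O3 = (0.1834·cos240.0°, 0.1834·sin240.0°, -0.1359) = (-0.0917, -0.1588, -0.1359)
subtract pairs → two planes through P
plane₁₂: -0.4887x+0.2530y+-0.0135z = -0.0061
det = 0.2883;  x = 0.0041+-0.0061z,  y = -0.0160+0.0417z
quadratic in z: (1.0018)z²+(0.2826)z+(-0.2019)=0, √Δ=0.9429 → z ∈ {-0.6117, 0.3295}; z = -0.6117 (taking z<0)
x = 0.0079, y = -0.0415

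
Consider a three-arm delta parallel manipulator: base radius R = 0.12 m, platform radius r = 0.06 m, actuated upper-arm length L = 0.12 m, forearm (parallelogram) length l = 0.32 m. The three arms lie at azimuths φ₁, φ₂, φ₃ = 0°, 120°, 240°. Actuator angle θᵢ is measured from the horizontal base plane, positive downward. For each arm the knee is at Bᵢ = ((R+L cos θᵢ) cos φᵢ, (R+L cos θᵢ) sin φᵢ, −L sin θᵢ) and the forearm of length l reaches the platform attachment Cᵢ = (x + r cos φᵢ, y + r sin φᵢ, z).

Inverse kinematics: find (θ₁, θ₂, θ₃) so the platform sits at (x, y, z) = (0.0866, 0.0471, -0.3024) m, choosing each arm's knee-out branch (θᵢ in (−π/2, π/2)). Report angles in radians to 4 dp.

rotate P by −φ1: (0.0866, 0.0471, -0.3024)
  A cos θ + B sin θ = C:  -0.0266·cos θ + -0.3024·sin θ = -0.0265
  θ1 = atan2(B,A) + arccos(C/0.3036) = -0.0002
rotate P by −φ2: (-0.0025, -0.0985, -0.3024)
  A=0.0625, B=-0.3024, C=(l²−L²−A²−y'²−z²)/(2L)=-0.0711
  √(A²+B²)=0.3088;  θ2 = -1.3670+1.8031 ≈ 0.4362
rotate P by −φ3: (-0.0841, 0.0514, -0.3024)
  A=0.1441, B=-0.3024, C=(l²−L²−A²−y'²−z²)/(2L)=-0.1119
  γ=atan2(-0.3024,0.1441)=-1.1261;  ψ=arccos(-0.3340)=1.9114;  θ3=γ+ψ≈0.7852

θ₁ = -0.0002, θ₂ = 0.4362, θ₃ = 0.7852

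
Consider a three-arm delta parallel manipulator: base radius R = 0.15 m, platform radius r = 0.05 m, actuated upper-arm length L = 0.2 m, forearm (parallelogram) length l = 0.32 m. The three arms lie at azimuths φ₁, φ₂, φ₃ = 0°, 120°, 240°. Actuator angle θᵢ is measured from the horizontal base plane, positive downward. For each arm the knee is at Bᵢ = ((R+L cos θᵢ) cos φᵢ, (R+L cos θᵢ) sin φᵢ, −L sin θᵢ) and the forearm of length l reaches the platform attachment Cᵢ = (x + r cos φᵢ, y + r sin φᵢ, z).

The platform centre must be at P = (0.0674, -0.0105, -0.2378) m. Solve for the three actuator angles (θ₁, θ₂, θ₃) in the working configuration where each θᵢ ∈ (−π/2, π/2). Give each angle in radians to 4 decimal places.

φ1=0.0° → target in arm frame (0.0674, -0.0105)
  e−x'=0.0326;  (l²−L²−(e−x')²−y'²−z²)/2L = 0.0117
  γ=atan2(-0.2378,0.0326)=-1.4346;  ψ=arccos(0.0487)=1.5221;  θ1=γ+ψ≈0.0875
rotate P by −φ2: (-0.0428, -0.0531, -0.2378)
  A=0.1428, B=-0.2378, C=(l²−L²−A²−y'²−z²)/(2L)=-0.0434
  θ2 = atan2(B,A) + arccos(C/0.2774) = 0.6979
arm 3 (φ=240.0°): x'=-0.0246, y'=0.0636
  A cos θ + B sin θ = C:  0.1246·cos θ + -0.2378·sin θ = -0.0343
  γ=atan2(-0.2378,0.1246)=-1.0881;  ψ=arccos(-0.1278)=1.6989;  θ3=γ+ψ≈0.6108

θ₁ = 0.0875, θ₂ = 0.6979, θ₃ = 0.6108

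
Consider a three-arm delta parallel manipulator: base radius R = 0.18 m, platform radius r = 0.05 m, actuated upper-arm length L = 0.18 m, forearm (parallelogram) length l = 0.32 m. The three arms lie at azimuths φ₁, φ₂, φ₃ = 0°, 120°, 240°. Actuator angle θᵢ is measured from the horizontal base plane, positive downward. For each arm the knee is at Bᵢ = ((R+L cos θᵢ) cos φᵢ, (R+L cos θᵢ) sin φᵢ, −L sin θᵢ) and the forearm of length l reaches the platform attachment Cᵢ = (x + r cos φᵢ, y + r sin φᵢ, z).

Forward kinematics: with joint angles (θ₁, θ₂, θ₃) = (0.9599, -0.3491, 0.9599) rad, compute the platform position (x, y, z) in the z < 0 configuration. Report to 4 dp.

(-0.0622, 0.1078, -0.2065)

φ1=0.0°: virtual centre (0.2332, 0.0000, -0.1474), radius l
S2 = (0.2991·cos120.0°, 0.2991·sin120.0°, 0.0616) = (-0.1496, 0.2591, 0.0616)
S3 = (0.2332·cos240.0°, 0.2332·sin240.0°, -0.1474) = (-0.1166, -0.2020, -0.1474)
eliminate P² terms by subtracting sphere 1 from 2 and 3
linear system: -0.7656x+0.5181y = 0.0171−0.4180z; -0.6997x+-0.4040y = 0.0000−0.0000z
Cramer: x(z) = -0.0103+0.2514z;  y(z) = 0.0178-0.4354z
into |P−S₁|² = l²: 1.2527z² + 0.1569z + -0.0210 = 0;  Δ = 0.1300;  z = -0.2065 or 0.0813 → z<0 root = -0.2065
x = -0.0622, y = 0.1078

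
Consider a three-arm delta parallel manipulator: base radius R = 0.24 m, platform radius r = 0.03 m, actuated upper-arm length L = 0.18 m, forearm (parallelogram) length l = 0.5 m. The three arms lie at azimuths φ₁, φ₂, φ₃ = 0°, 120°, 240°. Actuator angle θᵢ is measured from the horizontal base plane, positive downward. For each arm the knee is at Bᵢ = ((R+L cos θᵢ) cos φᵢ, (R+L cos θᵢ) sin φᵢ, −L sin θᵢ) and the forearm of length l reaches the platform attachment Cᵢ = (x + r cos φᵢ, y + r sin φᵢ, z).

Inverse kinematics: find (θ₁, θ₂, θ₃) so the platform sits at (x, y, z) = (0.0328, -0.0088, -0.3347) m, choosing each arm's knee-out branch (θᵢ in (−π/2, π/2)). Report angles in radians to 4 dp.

θ₁ = -0.0877, θ₂ = 0.2615, θ₃ = 0.1746

rotate P by −φ1: (0.0328, -0.0088, -0.3347)
  e−x'=0.1772;  (l²−L²−(e−x')²−y'²−z²)/2L = 0.2058
  θ1 = atan2(B,A) + arccos(C/0.3787) = -0.0877
arm 2 (φ=120.0°): x'=-0.0240, y'=-0.0240
  A cos θ + B sin θ = C:  0.2340·cos θ + -0.3347·sin θ = 0.1395
  √(A²+B²)=0.4084;  θ2 = -0.9606+1.2221 ≈ 0.2615
arm 3 (φ=240.0°): x'=-0.0088, y'=0.0328
  A cos θ + B sin θ = C:  0.2188·cos θ + -0.3347·sin θ = 0.1573
  θ3 = atan2(B,A) + arccos(C/0.3999) = 0.1746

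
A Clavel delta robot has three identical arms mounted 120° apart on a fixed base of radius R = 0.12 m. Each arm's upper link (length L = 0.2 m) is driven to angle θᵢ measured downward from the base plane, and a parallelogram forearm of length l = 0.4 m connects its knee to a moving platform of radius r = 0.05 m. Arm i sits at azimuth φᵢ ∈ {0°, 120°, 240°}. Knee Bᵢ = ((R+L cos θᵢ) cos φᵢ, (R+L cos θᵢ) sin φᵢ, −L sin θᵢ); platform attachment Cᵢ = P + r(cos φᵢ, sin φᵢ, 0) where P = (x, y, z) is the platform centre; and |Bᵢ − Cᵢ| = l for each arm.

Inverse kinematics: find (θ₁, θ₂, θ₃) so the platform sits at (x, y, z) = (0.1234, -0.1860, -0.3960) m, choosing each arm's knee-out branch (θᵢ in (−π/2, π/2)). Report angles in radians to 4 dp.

θ₁ = 0.3492, θ₂ = 1.3092, θ₃ = 0.4366

rotate P by −φ1: (0.1234, -0.1860, -0.3960)
  A cos θ + B sin θ = C:  -0.0534·cos θ + -0.3960·sin θ = -0.1857
  √(A²+B²)=0.3996;  θ1 = -1.7048+2.0540 ≈ 0.3492
arm 2 (φ=120.0°): x'=-0.2228, y'=-0.0139
  A cos θ + B sin θ = C:  0.2928·cos θ + -0.3960·sin θ = -0.3068
  √(A²+B²)=0.4925;  θ2 = -0.9341+2.2434 ≈ 1.3092
arm 3 (φ=240.0°): x'=0.0994, y'=0.1999
  A=-0.0294, B=-0.3960, C=(l²−L²−A²−y'²−z²)/(2L)=-0.1941
  γ=atan2(-0.3960,-0.0294)=-1.6449;  ψ=arccos(-0.4887)=2.0814;  θ3=γ+ψ≈0.4366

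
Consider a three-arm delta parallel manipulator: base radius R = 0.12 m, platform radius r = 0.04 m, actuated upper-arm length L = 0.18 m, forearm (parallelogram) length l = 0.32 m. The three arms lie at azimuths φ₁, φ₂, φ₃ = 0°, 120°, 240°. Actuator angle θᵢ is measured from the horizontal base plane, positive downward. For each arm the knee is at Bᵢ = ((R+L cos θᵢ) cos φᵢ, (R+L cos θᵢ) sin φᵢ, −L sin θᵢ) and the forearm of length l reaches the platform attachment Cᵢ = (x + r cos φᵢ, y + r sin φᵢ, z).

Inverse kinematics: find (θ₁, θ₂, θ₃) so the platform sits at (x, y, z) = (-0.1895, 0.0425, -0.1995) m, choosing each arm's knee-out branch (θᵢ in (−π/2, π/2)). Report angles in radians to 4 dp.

θ₁ = 1.3088, θ₂ = -0.3492, θ₃ = 0.1744

rotate P by −φ1: (-0.1895, 0.0425, -0.1995)
  e−x'=0.2695;  (l²−L²−(e−x')²−y'²−z²)/2L = -0.1229
  θ1 = atan2(B,A) + arccos(C/0.3353) = 1.3088
arm 2 (φ=120.0°): x'=0.1316, y'=0.1429
  e−x'=-0.0516;  (l²−L²−(e−x')²−y'²−z²)/2L = 0.0198
  √(A²+B²)=0.2061;  θ2 = -1.8237+1.4745 ≈ -0.3492
φ3=240.0° → target in arm frame (0.0579, -0.1854)
  e−x'=0.0221;  (l²−L²−(e−x')²−y'²−z²)/2L = -0.0129
  γ=atan2(-0.1995,0.0221)=-1.4607;  ψ=arccos(-0.0643)=1.6351;  θ3=γ+ψ≈0.1744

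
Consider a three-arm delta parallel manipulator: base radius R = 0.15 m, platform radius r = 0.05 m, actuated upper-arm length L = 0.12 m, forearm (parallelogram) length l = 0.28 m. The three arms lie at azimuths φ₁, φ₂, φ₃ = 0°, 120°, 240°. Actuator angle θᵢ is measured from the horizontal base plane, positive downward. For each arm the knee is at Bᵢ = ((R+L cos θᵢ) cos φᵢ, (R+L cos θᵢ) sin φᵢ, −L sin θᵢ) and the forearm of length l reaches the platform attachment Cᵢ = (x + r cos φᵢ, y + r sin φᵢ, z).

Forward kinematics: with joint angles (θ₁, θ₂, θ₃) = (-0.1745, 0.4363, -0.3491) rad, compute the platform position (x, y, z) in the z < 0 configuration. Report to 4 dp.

(0.0158, -0.0434, -0.1678)

arm 1 at φ=0.0°: e+L cos θ1 = 0.2182;  centre 1 = (0.2182, 0.0000, 0.0208)
arm 2 at φ=120.0°: e+L cos θ2 = 0.2088;  centre 2 = (-0.1044, 0.1808, -0.0507)
centre 3 = (0.2128·cos240.0°, 0.2128·sin240.0°, 0.0410) = (-0.1064, -0.1843, 0.0410)
|centre ₂|²−|centre ₁|² = -0.0019;  |centre ₃|²−|centre ₁|² = -0.0011
linear system: -0.6451x+0.3616y = -0.0019−-0.1431z; -0.6491x+-0.3685y = -0.0011−0.0404z
Cramer: x(z) = 0.0023-0.0807z;  y(z) = -0.0011+0.2518z
quadratic in z: (1.0699)z²+(-0.0074)z+(-0.0314)=0, √Δ=0.3664 → z ∈ {-0.1678, 0.1747}; z = -0.1678 (taking z<0)
x = 0.0158, y = -0.0434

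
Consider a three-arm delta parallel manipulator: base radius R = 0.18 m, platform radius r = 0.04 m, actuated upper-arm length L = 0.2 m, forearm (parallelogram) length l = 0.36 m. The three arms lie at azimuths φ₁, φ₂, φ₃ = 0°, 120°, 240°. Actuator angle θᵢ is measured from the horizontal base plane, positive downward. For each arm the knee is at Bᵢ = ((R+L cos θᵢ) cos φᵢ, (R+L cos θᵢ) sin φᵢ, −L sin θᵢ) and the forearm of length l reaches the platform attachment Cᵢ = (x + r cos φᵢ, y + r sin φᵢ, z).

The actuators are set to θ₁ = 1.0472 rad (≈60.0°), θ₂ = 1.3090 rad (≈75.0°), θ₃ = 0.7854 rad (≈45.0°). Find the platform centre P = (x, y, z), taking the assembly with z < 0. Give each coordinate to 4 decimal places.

arm 1 at φ=0.0°: e+L cos θ1 = 0.2400;  S1 = (0.2400, 0.0000, -0.1732)
arm 2 at φ=120.0°: e+L cos θ2 = 0.1918;  S2 = (-0.0959, 0.1661, -0.1932)
S3 = (0.2814·cos240.0°, 0.2814·sin240.0°, -0.1414) = (-0.1407, -0.2437, -0.1414)
eliminate P² terms by subtracting sphere 1 from 2 and 3
plane₁₂: -0.6718x+0.3321y+-0.0400z = -0.0135
det = 0.5803;  x = 0.0047+0.0028z,  y = -0.0311+0.1260z
sphere 1 gives Az²+Bz+C=0 with A=1.0159, B=0.3372, C=-0.0433;  B²−4AC=0.2895;  roots -0.4308, 0.0989;  negative root z = -0.4308
x = 0.0035, y = -0.0854

(0.0035, -0.0854, -0.4308)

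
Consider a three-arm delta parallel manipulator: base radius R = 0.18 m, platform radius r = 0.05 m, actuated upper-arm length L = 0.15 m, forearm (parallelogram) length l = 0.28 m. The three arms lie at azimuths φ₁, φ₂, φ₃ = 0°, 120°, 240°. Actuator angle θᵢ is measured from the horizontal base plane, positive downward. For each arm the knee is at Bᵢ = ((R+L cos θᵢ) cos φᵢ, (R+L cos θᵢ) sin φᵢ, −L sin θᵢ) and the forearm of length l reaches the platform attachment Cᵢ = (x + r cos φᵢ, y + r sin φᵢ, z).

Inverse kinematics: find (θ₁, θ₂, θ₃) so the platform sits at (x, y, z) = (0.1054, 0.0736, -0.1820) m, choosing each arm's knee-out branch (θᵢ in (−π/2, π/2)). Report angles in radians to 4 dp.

θ₁ = -0.1746, θ₂ = 0.6985, θ₃ = 1.3962

arm 1 (φ=0.0°): x'=0.1054, y'=0.0736
  A=0.0246, B=-0.1820, C=(l²−L²−A²−y'²−z²)/(2L)=0.0558
  γ=atan2(-0.1820,0.0246)=-1.4364;  ψ=arccos(0.3041)=1.2618;  θ1=γ+ψ≈-0.1746
rotate P by −φ2: (0.0110, -0.1281, -0.1820)
  A cos θ + B sin θ = C:  0.1190·cos θ + -0.1820·sin θ = -0.0259
  θ2 = atan2(B,A) + arccos(C/0.2174) = 0.6985
arm 3 (φ=240.0°): x'=-0.1164, y'=0.0545
  A=0.2464, B=-0.1820, C=(l²−L²−A²−y'²−z²)/(2L)=-0.1364
  θ3 = atan2(B,A) + arccos(C/0.3064) = 1.3962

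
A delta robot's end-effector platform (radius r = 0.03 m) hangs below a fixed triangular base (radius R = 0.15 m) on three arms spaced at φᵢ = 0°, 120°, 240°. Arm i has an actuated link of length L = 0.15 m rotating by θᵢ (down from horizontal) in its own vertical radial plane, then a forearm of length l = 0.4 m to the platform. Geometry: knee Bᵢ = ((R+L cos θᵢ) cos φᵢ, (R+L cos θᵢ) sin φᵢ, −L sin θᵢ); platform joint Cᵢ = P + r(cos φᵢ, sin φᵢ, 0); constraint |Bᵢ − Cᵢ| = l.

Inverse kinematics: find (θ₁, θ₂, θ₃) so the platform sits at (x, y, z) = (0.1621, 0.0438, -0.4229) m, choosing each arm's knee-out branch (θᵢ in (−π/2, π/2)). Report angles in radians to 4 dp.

φ1=0.0° → target in arm frame (0.1621, 0.0438)
  A cos θ + B sin θ = C:  -0.0421·cos θ + -0.4229·sin θ = -0.1501
  √(A²+B²)=0.4250;  θ1 = -1.6700+1.9318 ≈ 0.2618
arm 2 (φ=120.0°): x'=-0.0431, y'=-0.1623
  A cos θ + B sin θ = C:  0.1631·cos θ + -0.4229·sin θ = -0.3143
  θ2 = atan2(B,A) + arccos(C/0.4533) = 1.1343
rotate P by −φ3: (-0.1190, 0.1185, -0.4229)
  A cos θ + B sin θ = C:  0.2390·cos θ + -0.4229·sin θ = -0.3750
  γ=atan2(-0.4229,0.2390)=-1.0564;  ψ=arccos(-0.7720)=2.4527;  θ3=γ+ψ≈1.3963

θ₁ = 0.2618, θ₂ = 1.1343, θ₃ = 1.3963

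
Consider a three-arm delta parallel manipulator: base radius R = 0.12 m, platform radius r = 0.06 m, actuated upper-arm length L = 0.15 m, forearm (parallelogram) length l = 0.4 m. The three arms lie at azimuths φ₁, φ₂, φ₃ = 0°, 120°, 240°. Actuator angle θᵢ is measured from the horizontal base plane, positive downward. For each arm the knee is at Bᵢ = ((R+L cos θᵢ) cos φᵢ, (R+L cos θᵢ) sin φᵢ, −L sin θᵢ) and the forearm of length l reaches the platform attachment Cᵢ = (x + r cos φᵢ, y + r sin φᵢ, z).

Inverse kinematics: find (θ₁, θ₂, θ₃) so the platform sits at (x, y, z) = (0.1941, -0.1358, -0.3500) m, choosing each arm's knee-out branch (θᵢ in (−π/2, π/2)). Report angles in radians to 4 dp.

θ₁ = -0.1742, θ₂ = 1.2216, θ₃ = 0.5236

arm 1 (φ=0.0°): x'=0.1941, y'=-0.1358
  A cos θ + B sin θ = C:  -0.1341·cos θ + -0.3500·sin θ = -0.0714
  θ1 = atan2(B,A) + arccos(C/0.3748) = -0.1742
arm 2 (φ=120.0°): x'=-0.2147, y'=-0.1002
  A cos θ + B sin θ = C:  0.2747·cos θ + -0.3500·sin θ = -0.2349
  √(A²+B²)=0.4449;  θ2 = -0.9054+2.1271 ≈ 1.2216
arm 3 (φ=240.0°): x'=0.0206, y'=0.2360
  A=0.0394, B=-0.3500, C=(l²−L²−A²−y'²−z²)/(2L)=-0.1408
  √(A²+B²)=0.3522;  θ3 = -1.4586+1.9821 ≈ 0.5236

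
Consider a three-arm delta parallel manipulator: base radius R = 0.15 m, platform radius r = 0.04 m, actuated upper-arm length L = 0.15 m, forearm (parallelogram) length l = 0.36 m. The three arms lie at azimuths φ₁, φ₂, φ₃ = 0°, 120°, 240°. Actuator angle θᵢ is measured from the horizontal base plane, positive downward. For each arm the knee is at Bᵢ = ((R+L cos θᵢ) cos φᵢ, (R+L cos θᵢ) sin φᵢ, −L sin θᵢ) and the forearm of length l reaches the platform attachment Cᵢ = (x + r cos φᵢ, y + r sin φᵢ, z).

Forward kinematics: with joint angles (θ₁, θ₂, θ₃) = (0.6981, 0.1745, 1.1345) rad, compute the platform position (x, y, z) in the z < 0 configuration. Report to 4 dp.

centre 1 = (0.2249·cos0.0°, 0.2249·sin0.0°, -0.0964) = (0.2249, 0.0000, -0.0964)
centre 2 = (0.2577·cos120.0°, 0.2577·sin120.0°, -0.0260) = (-0.1289, 0.2232, -0.0260)
arm 3 at φ=240.0°: ρ3 = 0.1734;  centre 3 = (-0.0867, -0.1502, -0.1359)
eliminate P² terms by subtracting sphere 1 from 2 and 3
[-0.7075 0.4464 0.1407]·P = 0.0072;  [-0.6232 -0.3003 -0.0791]·P = -0.0113
det = 0.4907;  x = 0.0059+0.0142z,  y = 0.0255+-0.2928z
quadratic in z: (1.0859)z²+(0.1717)z+(-0.0717)=0, √Δ=0.5838 → z ∈ {-0.3479, 0.1898}; z = -0.3479 (taking z<0)
x = 0.0010, y = 0.1274

(0.0010, 0.1274, -0.3479)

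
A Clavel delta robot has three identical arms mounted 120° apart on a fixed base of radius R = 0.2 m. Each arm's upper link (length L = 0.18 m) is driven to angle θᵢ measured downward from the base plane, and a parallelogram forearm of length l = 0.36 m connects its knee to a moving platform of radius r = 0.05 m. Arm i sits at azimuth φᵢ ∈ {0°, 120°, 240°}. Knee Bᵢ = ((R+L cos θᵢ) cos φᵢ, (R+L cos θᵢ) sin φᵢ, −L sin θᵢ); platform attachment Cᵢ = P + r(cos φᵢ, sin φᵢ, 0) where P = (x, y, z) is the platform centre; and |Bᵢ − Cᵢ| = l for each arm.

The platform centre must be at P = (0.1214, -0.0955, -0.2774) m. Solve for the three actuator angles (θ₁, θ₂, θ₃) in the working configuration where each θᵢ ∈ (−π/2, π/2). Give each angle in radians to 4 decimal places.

θ₁ = -0.0002, θ₂ = 1.3091, θ₃ = 0.6106

φ1=0.0° → target in arm frame (0.1214, -0.0955)
  A cos θ + B sin θ = C:  0.0286·cos θ + -0.2774·sin θ = 0.0286
  θ1 = atan2(B,A) + arccos(C/0.2789) = -0.0002
φ2=120.0° → target in arm frame (-0.1434, -0.0574)
  e−x'=0.2934;  (l²−L²−(e−x')²−y'²−z²)/2L = -0.1920
  γ=atan2(-0.2774,0.2934)=-0.7574;  ψ=arccos(-0.4756)=2.0664;  θ2=γ+ψ≈1.3091
arm 3 (φ=240.0°): x'=0.0220, y'=0.1529
  e−x'=0.1280;  (l²−L²−(e−x')²−y'²−z²)/2L = -0.0542
  γ=atan2(-0.2774,0.1280)=-1.1385;  ψ=arccos(-0.1774)=1.7491;  θ3=γ+ψ≈0.6106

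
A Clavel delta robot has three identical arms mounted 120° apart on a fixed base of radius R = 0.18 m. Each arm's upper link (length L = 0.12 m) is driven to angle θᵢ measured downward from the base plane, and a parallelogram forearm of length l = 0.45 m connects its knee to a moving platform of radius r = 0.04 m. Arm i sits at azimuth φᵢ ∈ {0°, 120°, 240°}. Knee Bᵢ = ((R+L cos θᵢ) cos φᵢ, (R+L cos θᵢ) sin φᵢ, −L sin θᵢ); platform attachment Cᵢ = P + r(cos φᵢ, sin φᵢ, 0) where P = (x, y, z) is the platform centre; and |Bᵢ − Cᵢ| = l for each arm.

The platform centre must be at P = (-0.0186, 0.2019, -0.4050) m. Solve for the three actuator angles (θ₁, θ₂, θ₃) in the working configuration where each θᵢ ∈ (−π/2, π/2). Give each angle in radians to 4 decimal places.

arm 1 (φ=0.0°): x'=-0.0186, y'=0.2019
  e−x'=0.1586;  (l²−L²−(e−x')²−y'²−z²)/2L = -0.1743
  θ1 = atan2(B,A) + arccos(C/0.4349) = 0.7857
rotate P by −φ2: (0.1842, -0.0848, -0.4050)
  e−x'=-0.0442;  (l²−L²−(e−x')²−y'²−z²)/2L = 0.0622
  √(A²+B²)=0.4074;  θ2 = -1.6794+1.4175 ≈ -0.2619
rotate P by −φ3: (-0.1656, -0.1171, -0.4050)
  e−x'=0.3056;  (l²−L²−(e−x')²−y'²−z²)/2L = -0.3458
  γ=atan2(-0.4050,0.3056)=-0.9245;  ψ=arccos(-0.6816)=2.3207;  θ3=γ+ψ≈1.3963

θ₁ = 0.7857, θ₂ = -0.2619, θ₃ = 1.3963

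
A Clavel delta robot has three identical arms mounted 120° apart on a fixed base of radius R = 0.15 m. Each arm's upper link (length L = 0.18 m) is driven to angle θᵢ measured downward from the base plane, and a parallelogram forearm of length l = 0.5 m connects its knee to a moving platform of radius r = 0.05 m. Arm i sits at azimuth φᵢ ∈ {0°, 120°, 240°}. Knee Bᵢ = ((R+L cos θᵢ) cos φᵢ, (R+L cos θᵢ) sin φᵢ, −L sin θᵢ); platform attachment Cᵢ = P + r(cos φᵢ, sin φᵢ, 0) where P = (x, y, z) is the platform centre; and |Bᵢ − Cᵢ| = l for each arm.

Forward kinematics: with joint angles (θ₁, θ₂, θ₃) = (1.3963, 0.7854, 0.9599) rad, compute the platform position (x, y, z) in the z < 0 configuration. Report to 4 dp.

arm 1 at φ=0.0°: e+L cos θ1 = 0.1313;  centre 1 = (0.1313, 0.0000, -0.1773)
centre 2 = (0.2273·cos120.0°, 0.2273·sin120.0°, -0.1273) = (-0.1136, 0.1968, -0.1273)
centre 3 = (0.2032·cos240.0°, 0.2032·sin240.0°, -0.1474) = (-0.1016, -0.1760, -0.1474)
subtract pairs → two planes through P
linear system: -0.4898x+0.3937y = 0.0192−0.1000z; -0.4657x+-0.3520y = 0.0144−0.0596z
det = 0.3558;  x = -0.0349+0.1649z,  y = 0.0053+-0.0488z
sphere 1 gives Az²+Bz+C=0 with A=1.0296, B=0.2992, C=-0.1909;  B²−4AC=0.8758;  roots -0.5998, 0.3092;  negative root z = -0.5998
x = -0.1339, y = 0.0346

(-0.1339, 0.0346, -0.5998)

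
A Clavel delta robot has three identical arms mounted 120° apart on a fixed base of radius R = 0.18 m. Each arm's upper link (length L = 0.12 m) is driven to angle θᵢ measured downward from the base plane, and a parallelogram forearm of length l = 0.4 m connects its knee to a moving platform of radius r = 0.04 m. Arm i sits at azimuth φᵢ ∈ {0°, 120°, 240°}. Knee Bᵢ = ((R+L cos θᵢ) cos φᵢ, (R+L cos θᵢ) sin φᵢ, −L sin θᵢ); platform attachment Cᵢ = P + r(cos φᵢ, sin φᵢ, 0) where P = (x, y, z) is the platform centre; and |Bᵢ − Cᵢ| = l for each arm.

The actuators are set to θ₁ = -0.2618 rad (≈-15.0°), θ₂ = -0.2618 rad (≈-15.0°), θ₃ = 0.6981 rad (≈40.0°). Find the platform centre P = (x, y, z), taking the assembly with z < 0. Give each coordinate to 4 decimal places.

(0.0499, 0.0864, -0.3007)

arm 1 at φ=0.0°: (R−r)+L cos θ1 = 0.2559;  O1 = (0.2559, 0.0000, 0.0311)
φ2=120.0°: virtual centre (-0.1280, 0.2216, 0.0311), radius l
O3 = (0.2319·cos240.0°, 0.2319·sin240.0°, -0.0771) = (-0.1160, -0.2009, -0.0771)
subtract pairs → two planes through P
[-0.7677 0.4433 0.0000]·P = 0.0000;  [-0.7437 -0.4017 -0.2164]·P = -0.0067
det = 0.6381;  x = 0.0047+-0.1503z,  y = 0.0081+-0.2603z
sphere 1 gives Az²+Bz+C=0 with A=1.0904, B=0.0092, C=-0.0958;  B²−4AC=0.4181;  roots -0.3007, 0.2923;  negative root z = -0.3007
x = 0.0499, y = 0.0864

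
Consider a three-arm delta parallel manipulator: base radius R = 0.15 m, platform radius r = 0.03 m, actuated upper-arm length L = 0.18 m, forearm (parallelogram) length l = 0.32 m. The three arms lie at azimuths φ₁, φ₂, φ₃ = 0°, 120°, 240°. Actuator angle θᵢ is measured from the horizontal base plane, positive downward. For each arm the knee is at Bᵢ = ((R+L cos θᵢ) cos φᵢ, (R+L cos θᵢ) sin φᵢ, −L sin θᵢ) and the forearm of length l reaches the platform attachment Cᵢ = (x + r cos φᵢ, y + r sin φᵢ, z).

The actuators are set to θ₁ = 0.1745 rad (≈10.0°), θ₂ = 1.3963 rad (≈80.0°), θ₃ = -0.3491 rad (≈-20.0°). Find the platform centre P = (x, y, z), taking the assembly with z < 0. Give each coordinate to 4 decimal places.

(0.0572, -0.1600, -0.1697)

centre 1 = (0.2973·cos0.0°, 0.2973·sin0.0°, -0.0313) = (0.2973, 0.0000, -0.0313)
φ2=120.0°: virtual centre (-0.0756, 0.1310, -0.1773), radius l
φ3=240.0°: virtual centre (-0.1446, -0.2504, 0.0616), radius l
subtract pairs → two planes through P
[-0.7458 0.2620 -0.2920]·P = -0.0350;  [-0.8837 -0.5008 0.1856]·P = -0.0019
Cramer: x(z) = 0.0299-0.1614z;  y(z) = -0.0488+0.6554z
sphere 1 gives Az²+Bz+C=0 with A=1.4556, B=0.0849, C=-0.0275;  B²−4AC=0.1675;  roots -0.1697, 0.1114;  negative root z = -0.1697
x = 0.0572, y = -0.1600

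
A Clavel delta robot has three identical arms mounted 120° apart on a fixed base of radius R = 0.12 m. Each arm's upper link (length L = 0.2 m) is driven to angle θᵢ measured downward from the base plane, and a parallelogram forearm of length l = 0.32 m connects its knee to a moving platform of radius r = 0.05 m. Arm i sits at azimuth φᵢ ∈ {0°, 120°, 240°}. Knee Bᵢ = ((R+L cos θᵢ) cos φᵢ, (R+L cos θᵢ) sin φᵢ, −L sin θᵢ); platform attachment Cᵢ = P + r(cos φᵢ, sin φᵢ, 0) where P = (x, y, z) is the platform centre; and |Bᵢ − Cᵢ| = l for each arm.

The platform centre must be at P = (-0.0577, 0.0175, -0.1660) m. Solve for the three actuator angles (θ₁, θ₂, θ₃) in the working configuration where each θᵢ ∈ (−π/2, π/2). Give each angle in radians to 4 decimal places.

φ1=0.0° → target in arm frame (-0.0577, 0.0175)
  A=0.1277, B=-0.1660, C=(l²−L²−A²−y'²−z²)/(2L)=0.0456
  √(A²+B²)=0.2094;  θ1 = -0.9151+1.3514 ≈ 0.4364
φ2=120.0° → target in arm frame (0.0440, 0.0412)
  e−x'=0.0260;  (l²−L²−(e−x')²−y'²−z²)/2L = 0.0812
  √(A²+B²)=0.1680;  θ2 = -1.4155+1.0666 ≈ -0.3489
rotate P by −φ3: (0.0137, -0.0587, -0.1660)
  A=0.0563, B=-0.1660, C=(l²−L²−A²−y'²−z²)/(2L)=0.0706
  γ=atan2(-0.1660,0.0563)=-1.2438;  ψ=arccos(0.4026)=1.1565;  θ3=γ+ψ≈-0.0873

θ₁ = 0.4364, θ₂ = -0.3489, θ₃ = -0.0873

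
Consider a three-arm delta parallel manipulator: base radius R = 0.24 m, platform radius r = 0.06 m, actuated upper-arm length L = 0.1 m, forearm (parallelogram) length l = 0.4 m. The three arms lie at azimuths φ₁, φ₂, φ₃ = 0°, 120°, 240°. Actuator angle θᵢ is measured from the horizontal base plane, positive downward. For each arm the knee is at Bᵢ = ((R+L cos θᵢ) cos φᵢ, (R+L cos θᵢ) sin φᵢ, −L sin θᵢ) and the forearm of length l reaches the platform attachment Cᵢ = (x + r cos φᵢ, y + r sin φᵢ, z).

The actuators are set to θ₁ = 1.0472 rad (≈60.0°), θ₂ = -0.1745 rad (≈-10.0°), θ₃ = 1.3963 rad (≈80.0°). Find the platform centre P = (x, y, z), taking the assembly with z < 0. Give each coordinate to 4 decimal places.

(-0.0375, 0.1311, -0.3535)

S1 = (0.2300·cos0.0°, 0.2300·sin0.0°, -0.0866) = (0.2300, 0.0000, -0.0866)
S2 = (0.2785·cos120.0°, 0.2785·sin120.0°, 0.0174) = (-0.1392, 0.2412, 0.0174)
arm 3 at φ=240.0°: (R−r)+L cos θ3 = 0.1974;  S3 = (-0.0987, -0.1709, -0.0985)
eliminate P² terms by subtracting sphere 1 from 2 and 3
linear system: -0.7385x+0.4823y = 0.0175−0.2079z; -0.6574x+-0.3418y = -0.0117−-0.0238z
Cramer: x(z) = -0.0005+0.1047z;  y(z) = 0.0354-0.2708z
sphere 1 gives Az²+Bz+C=0 with A=1.0843, B=0.1058, C=-0.0981;  B²−4AC=0.4367;  roots -0.3535, 0.2560;  negative root z = -0.3535
x = -0.0375, y = 0.1311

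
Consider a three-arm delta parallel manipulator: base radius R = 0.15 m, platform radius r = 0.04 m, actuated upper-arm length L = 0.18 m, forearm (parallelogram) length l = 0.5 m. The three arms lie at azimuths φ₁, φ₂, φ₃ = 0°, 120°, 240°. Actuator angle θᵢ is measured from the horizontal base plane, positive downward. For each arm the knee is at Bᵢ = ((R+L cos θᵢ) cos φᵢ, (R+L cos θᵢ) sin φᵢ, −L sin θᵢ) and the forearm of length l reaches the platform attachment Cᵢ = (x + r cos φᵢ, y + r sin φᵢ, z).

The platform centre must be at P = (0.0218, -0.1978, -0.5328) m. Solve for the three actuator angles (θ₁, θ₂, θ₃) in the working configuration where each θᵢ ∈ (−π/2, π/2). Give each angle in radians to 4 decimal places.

arm 1 (φ=0.0°): x'=0.0218, y'=-0.1978
  e−x'=0.0882;  (l²−L²−(e−x')²−y'²−z²)/2L = -0.3144
  γ=atan2(-0.5328,0.0882)=-1.4067;  ψ=arccos(-0.5821)=2.1922;  θ1=γ+ψ≈0.7854
arm 2 (φ=120.0°): x'=-0.1822, y'=0.0800
  A cos θ + B sin θ = C:  0.2922·cos θ + -0.5328·sin θ = -0.4391
  θ2 = atan2(B,A) + arccos(C/0.6077) = 1.3091
φ3=240.0° → target in arm frame (0.1604, 0.1178)
  e−x'=-0.0504;  (l²−L²−(e−x')²−y'²−z²)/2L = -0.2297
  θ3 = atan2(B,A) + arccos(C/0.5352) = 0.3493

θ₁ = 0.7854, θ₂ = 1.3091, θ₃ = 0.3493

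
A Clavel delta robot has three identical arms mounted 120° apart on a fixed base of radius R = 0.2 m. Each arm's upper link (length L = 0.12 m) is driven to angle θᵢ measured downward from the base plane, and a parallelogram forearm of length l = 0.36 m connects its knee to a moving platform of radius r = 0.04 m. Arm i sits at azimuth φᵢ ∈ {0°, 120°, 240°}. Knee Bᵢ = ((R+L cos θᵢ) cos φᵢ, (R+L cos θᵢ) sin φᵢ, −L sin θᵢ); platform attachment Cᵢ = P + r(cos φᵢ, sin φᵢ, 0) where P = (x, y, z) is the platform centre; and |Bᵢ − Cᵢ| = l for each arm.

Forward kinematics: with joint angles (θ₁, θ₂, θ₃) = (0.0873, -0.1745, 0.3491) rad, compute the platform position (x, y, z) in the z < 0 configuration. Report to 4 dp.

φ1=0.0°: virtual centre (0.2795, 0.0000, -0.0105), radius l
φ2=120.0°: virtual centre (-0.1391, 0.2409, 0.0208), radius l
centre 3 = (0.2728·cos240.0°, 0.2728·sin240.0°, -0.0410) = (-0.1364, -0.2362, -0.0410)
eliminate P² terms by subtracting sphere 1 from 2 and 3
plane₁₂: -0.8373x+0.4818y+0.0626z = -0.0004
det = 0.7964;  x = 0.0016+0.0001z,  y = 0.0018+-0.1297z
into |P−centre ₁|² = l²: 1.0168z² + 0.0204z + -0.0522 = 0;  Δ = 0.2128;  z = -0.2369 or 0.2168 → z<0 root = -0.2369
x = 0.0015, y = 0.0325

(0.0015, 0.0325, -0.2369)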